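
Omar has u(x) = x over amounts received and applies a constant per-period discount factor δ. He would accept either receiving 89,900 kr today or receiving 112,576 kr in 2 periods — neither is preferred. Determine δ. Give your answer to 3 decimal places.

Indifference means u(89900) = δ^2 · u(112576), so δ^2 = u(89900)/u(112576).
With u(x) = x: δ^2 = 89900/112576 = 0.79857.
Hence δ = (0.79857)^(1/2) = 0.89363.

δ ≈ 0.894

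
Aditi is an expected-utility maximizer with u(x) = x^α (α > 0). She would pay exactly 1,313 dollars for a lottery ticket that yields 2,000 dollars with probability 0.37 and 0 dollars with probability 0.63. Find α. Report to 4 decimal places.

Since u(0) = 0, the lottery's EU is 0.37·2000^α.
Indifference: 1313^α = 0.37·2000^α, so (1313/2000)^α = 0.37.
α = ln(0.37) / ln(1313/2000) = -0.9942523/-0.4208326 ≈ 2.3626.

α ≈ 2.3626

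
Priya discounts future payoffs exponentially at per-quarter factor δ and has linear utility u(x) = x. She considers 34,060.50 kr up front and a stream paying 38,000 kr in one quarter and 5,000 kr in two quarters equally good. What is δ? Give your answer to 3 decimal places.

δ ≈ 0.810

The stream is worth 38000δ + 5000δ² today, so 38000δ + 5000δ² = 34060.50.
So 5000δ² + 38000δ − 34060.50 = 0.
δ = (−38000 + √(38000² + 4·5000·34060.50)) / (2·5000) = (−38000 + √2125210000.00) / 10000 ≈ 0.810.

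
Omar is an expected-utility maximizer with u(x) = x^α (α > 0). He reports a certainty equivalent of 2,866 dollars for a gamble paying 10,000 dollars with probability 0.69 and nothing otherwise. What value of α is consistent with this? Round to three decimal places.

α ≈ 0.297

Since u(0) = 0, the lottery's EU is 0.69·10000^α.
Indifference: 2866^α = 0.69·10000^α, so (2866/10000)^α = 0.69.
Take logs: α = ln 0.69 / ln(2866/10000) ≈ 0.29693.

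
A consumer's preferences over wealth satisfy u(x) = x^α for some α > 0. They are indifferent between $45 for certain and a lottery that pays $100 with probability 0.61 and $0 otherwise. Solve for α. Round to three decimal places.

The lottery's expected utility is 0.61·u(100) + 0.39·u(0) = 0.61·100^α (since u(0) = 0 for α > 0).
Indifference: 45^α = 0.61·100^α, so (45/100)^α = 0.61.
Taking logs: α·ln(45/100) = ln(0.61), so α = -0.494296 / -0.798508 ≈ 0.619.

α ≈ 0.619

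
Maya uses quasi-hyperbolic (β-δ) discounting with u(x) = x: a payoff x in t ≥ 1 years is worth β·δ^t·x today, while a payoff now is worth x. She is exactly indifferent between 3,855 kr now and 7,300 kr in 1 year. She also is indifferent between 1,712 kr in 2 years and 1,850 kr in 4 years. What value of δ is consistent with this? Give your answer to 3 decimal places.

From the later pair, β·δ^2·1712 = β·δ^4·1850; dividing through, δ^2 = 1712/1850 = 0.92541, so δ = 0.96198.

δ ≈ 0.962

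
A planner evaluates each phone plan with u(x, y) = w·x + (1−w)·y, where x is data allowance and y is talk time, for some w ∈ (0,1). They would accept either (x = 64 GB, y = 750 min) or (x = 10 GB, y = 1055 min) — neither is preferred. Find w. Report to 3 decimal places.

Equating utilities: w·64 + (1−w)·750 = w·10 + (1−w)·1055.
Collecting terms: w·54 = (1−w)·305.
So w/(1−w) = 305/54 = 5.6481, giving w = 305/(54+305) = 0.850.

w = 0.850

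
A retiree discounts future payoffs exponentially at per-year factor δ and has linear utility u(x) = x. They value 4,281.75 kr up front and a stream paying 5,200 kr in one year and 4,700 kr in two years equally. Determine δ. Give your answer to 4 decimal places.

Present value of the stream is 5200·δ + 4700·δ². Indifference gives 5200δ + 4700δ² = 4281.75.
Rearranged: 4700δ² + 5200δ − 4281.75 = 0.
δ = (−5200 + √(5200² + 4·4700·4281.75)) / (2·4700) = (−5200 + √107536900.00) / 9400 ≈ 0.5500.

δ ≈ 0.5500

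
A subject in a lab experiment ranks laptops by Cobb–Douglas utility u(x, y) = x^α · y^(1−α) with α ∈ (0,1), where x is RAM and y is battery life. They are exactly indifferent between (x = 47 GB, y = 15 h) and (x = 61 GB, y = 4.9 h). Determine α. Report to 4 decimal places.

The Cobb–Douglas utilities coincide, so 47^α·15^(1−α) = 61^α·4.9^(1−α).
(47/61)^α = (4.9/15)^(1−α); take logs: α·ln(47/61) = (1−α)·ln(4.9/15), i.e. α·-0.2607263 = (1−α)·-1.1188150.
With A = -0.2607263 and B = -1.1188150: α·A = (1−α)·B, so α = B/(A+B) = -1.1188150/-1.3795413 ≈ 0.8110.

α ≈ 0.8110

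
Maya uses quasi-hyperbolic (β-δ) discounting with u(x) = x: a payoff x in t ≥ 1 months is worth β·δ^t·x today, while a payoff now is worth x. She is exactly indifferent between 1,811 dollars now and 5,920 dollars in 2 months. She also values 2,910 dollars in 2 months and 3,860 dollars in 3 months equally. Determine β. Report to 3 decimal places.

Both payoffs in the second observation are in the future, so β drops out: δ^2·2910 = δ^3·3860 ⇒ δ = 2910/3860 = 0.75389.
Now use the now-vs-future pair: 1811 = β·δ^2·5920 gives β = 1811/(0.56834·5920) ≈ 0.538.

β ≈ 0.538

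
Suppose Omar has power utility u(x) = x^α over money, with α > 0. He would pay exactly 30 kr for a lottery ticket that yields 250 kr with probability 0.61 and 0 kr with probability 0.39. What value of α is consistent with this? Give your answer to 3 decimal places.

The lottery's expected utility is 0.61·u(250) + 0.39·u(0) = 0.61·250^α (since u(0) = 0 for α > 0).
Indifference: 30^α = 0.61·250^α, so (30/250)^α = 0.61.
Taking logs: α·ln(30/250) = ln(0.61), so α = -0.494296 / -2.120264 ≈ 0.233.

α ≈ 0.233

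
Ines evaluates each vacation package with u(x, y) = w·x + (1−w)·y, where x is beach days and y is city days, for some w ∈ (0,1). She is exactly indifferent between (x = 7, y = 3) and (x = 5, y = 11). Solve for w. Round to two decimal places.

w = 0.80

u(7,3) = u(5,11) means w·7 + (1−w)·3 = w·5 + (1−w)·11.
w·(7−5) = (1−w)·(11−3), i.e. w·2 = (1−w)·8.
The marginal rate of substitution is 8/2, so w = 8/(2+8) = 0.80.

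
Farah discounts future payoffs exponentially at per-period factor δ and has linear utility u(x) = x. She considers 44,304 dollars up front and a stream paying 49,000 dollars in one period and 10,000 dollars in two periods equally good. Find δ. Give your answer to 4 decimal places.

Present value of the stream is 49000·δ + 10000·δ². Indifference gives 49000δ + 10000δ² = 44304.
Rearranged: 10000δ² + 49000δ − 44304 = 0.
δ = (−49000 + √(49000² + 4·10000·44304)) / (2·10000) = (−49000 + √4173160000.00) / 20000 ≈ 0.7800.

δ ≈ 0.7800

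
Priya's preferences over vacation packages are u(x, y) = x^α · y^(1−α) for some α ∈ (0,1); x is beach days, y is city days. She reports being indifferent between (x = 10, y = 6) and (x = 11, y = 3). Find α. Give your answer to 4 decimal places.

Indifference: 10^α · 6^(1−α) = 11^α · 3^(1−α).
Taking logs: α·ln 10 + (1−α)·ln 6 = α·ln 11 + (1−α)·ln 3, i.e. α·-0.0953102 = (1−α)·-0.6931472.
Thus α·(-0.7884574) = -0.6931472, so α = -0.6931472/-0.7884574 ≈ 0.8791.

α ≈ 0.8791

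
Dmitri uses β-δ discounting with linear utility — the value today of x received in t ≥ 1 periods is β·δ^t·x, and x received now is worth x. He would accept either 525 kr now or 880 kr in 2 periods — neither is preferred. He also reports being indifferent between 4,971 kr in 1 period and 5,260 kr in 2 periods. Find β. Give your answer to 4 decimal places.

The second indifference involves only future payoffs, so β cancels: β·δ^1·4971 = β·δ^2·5260, giving δ = 4971/5260 = 0.94506.
Now use the now-vs-future pair: 525 = β·δ^2·880 gives β = 525/(0.89313·880) ≈ 0.6680.

β ≈ 0.6680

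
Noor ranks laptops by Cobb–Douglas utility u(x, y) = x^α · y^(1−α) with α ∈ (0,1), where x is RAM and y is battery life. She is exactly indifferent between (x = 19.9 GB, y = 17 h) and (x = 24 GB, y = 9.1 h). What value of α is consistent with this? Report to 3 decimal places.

α ≈ 0.769

The Cobb–Douglas utilities coincide, so 19.9^α·17^(1−α) = 24^α·9.1^(1−α).
Taking logs: α·ln 19.9 + (1−α)·ln 17 = α·ln 24 + (1−α)·ln 9.1, i.e. α·-0.187334 = (1−α)·-0.624939.
Thus α·(-0.812273) = -0.624939, so α = -0.624939/-0.812273 ≈ 0.769.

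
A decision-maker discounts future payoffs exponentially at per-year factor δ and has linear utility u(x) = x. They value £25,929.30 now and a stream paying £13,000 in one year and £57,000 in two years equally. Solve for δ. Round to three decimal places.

Present value of the stream is 13000·δ + 57000·δ². Indifference gives 13000δ + 57000δ² = 25929.30.
So 57000δ² + 13000δ − 25929.30 = 0.
The positive root is δ = [−13000 + √(13000² + 4·57000·25929.30)] / (2·57000) = (−13000 + 77980.000)/114000 ≈ 0.570.

δ ≈ 0.570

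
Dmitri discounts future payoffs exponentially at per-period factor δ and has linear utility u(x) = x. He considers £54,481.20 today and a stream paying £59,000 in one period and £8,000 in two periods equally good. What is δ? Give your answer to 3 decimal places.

δ ≈ 0.830

Equating present values: 54481.20 = 59000δ + 8000δ².
That is, 8000δ² + 59000δ − 54481.20 = 0, a quadratic in δ.
The positive root is δ = [−59000 + √(59000² + 4·8000·54481.20)] / (2·8000) = (−59000 + 72280.000)/16000 ≈ 0.830.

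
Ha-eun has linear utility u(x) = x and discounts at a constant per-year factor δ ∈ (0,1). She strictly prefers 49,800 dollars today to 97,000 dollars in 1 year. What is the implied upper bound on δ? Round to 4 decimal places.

Comparing present values: 49800 > δ·97000.
Dividing through by 97000 gives δ < 0.51340.

δ < 0.5134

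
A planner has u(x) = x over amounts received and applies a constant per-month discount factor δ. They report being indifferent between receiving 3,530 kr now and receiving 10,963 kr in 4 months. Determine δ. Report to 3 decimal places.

Equating discounted utilities: u(3530) = δ^4·u(10963) ⇒ δ^4 = u(3530)/u(10963).
With u(x) = x: δ^4 = 3530/10963 = 0.32199.
Taking the 4th root: δ = 0.32199^(1/4) ≈ 0.753.

δ ≈ 0.753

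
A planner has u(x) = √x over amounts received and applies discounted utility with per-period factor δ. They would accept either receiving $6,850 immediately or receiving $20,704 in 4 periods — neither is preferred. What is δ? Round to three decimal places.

Equating discounted utilities: u(6850) = δ^4·u(20704) ⇒ δ^4 = u(6850)/u(20704).
With u(x) = √x: δ^4 = √6850/√20704 = √(6850/20704) = 0.57520.
So δ = 0.57520^(1/4) ≈ 0.871.

δ ≈ 0.871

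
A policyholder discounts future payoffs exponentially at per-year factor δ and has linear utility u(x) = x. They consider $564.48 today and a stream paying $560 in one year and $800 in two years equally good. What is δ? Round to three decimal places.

The stream is worth 560δ + 800δ² today, so 560δ + 800δ² = 564.48.
So 800δ² + 560δ − 564.48 = 0.
δ = (−560 + √(560² + 4·800·564.48)) / (2·800) = (−560 + √2119936.00) / 1600 ≈ 0.560.

δ ≈ 0.560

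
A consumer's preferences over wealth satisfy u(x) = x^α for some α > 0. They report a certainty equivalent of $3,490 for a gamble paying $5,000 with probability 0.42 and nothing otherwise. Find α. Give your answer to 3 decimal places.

Since u(0) = 0, the lottery's EU is 0.42·5000^α.
Indifference: 3490^α = 0.42·5000^α, so (3490/5000)^α = 0.42.
Take logs: α = ln 0.42 / ln(3490/5000) ≈ 2.41283.

α ≈ 2.413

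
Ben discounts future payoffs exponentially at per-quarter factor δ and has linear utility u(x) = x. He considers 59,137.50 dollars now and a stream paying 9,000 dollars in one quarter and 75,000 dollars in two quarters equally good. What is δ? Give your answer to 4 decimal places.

δ ≈ 0.8300

Present value of the stream is 9000·δ + 75000·δ². Indifference gives 9000δ + 75000δ² = 59137.50.
That is, 75000δ² + 9000δ − 59137.50 = 0, a quadratic in δ.
The positive root is δ = [−9000 + √(9000² + 4·75000·59137.50)] / (2·75000) = (−9000 + 133500.000)/150000 ≈ 0.8300.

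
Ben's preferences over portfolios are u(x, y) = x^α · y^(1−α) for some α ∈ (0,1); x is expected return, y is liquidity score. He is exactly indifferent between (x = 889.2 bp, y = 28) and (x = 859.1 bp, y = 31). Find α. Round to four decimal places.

α ≈ 0.7472

Indifference: 889.2^α · 28^(1−α) = 859.1^α · 31^(1−α).
Rearrange to (889.2/859.1)^α = (31/28)^(1−α) and take logs: α·0.0344369 = (1−α)·0.1017827.
With A = 0.0344369 and B = 0.1017827: α·A = (1−α)·B, so α = B/(A+B) = 0.1017827/0.1362196 ≈ 0.7472.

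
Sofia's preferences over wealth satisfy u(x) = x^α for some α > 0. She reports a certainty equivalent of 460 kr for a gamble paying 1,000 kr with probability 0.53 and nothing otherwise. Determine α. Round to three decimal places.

Since u(0) = 0, the lottery's EU is 0.53·1000^α.
Equating: 460^α = 0.53·1000^α, i.e. 0.4600^α = 0.53.
Take logs: α = ln 0.53 / ln(460/1000) ≈ 0.81758.

α ≈ 0.818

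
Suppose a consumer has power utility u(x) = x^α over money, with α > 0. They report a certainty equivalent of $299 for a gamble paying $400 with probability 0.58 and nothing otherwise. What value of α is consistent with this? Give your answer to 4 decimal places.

α ≈ 1.8718

EU(lottery) = 0.58·400^α + 0.42·0 = 0.58·400^α.
Indifference: 299^α = 0.58·400^α, so (299/400)^α = 0.58.
Take logs: α = ln 0.58 / ln(299/400) ≈ 1.871780.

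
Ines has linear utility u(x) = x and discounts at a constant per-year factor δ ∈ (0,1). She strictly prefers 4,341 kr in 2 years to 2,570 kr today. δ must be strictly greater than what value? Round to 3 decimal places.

δ > 0.769

The preference means 2570 < δ^2·4341.
Hence δ^2 > 2570/4341 = 0.59203, and x ↦ x^(1/2) is increasing on (0,∞).
δ > 0.59203^(1/2) = 0.769.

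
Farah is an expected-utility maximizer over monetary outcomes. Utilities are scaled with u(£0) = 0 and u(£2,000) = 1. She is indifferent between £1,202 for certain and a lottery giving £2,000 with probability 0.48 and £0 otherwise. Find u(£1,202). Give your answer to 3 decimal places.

0.480

By the standard-gamble method, u(£1,202) is just the indifference probability on the best outcome: 0.48.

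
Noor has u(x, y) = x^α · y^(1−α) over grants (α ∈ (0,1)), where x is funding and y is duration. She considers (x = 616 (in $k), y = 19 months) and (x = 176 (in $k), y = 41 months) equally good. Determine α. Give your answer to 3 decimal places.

α ≈ 0.380

Set the two utilities equal: 616^α·19^(1−α) = 176^α·41^(1−α).
Taking logs: α·ln 616 + (1−α)·ln 19 = α·ln 176 + (1−α)·ln 41, i.e. α·1.252763 = (1−α)·0.769133.
With A = 1.252763 and B = 0.769133: α·A = (1−α)·B, so α = B/(A+B) = 0.769133/2.021896 ≈ 0.380.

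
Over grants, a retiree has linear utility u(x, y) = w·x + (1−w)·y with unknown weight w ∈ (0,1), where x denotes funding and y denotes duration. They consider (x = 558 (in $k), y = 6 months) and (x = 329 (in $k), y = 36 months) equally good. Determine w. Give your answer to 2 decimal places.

w = 0.12

Indifference: w·558 + (1−w)·6 = w·329 + (1−w)·36.
Collecting terms: w·229 = (1−w)·30.
The marginal rate of substitution is 30/229, so w = 30/(229+30) = 0.12.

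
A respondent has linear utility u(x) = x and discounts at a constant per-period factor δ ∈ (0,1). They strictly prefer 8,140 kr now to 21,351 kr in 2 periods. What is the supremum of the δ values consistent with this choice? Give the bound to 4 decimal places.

δ < 0.6175

Under u(x) = x this choice says 8140 > δ^2·21351.
So δ^2 < 8140/21351 = 0.38125; taking the square root of both positive sides preserves the inequality.
δ < 0.38125^(1/2) = 0.6175.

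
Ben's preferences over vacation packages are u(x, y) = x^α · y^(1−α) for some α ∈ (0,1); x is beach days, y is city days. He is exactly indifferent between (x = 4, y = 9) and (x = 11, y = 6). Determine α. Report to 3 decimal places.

The Cobb–Douglas utilities coincide, so 4^α·9^(1−α) = 11^α·6^(1−α).
(4/11)^α = (6/9)^(1−α); take logs: α·ln(4/11) = (1−α)·ln(6/9), i.e. α·-1.011601 = (1−α)·-0.405465.
Thus α·(-1.417066) = -0.405465, so α = -0.405465/-1.417066 ≈ 0.286.

α ≈ 0.286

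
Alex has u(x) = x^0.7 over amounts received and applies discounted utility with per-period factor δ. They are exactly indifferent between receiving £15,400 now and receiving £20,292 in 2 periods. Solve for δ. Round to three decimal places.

δ ≈ 0.908

Equating discounted utilities: u(15400) = δ^2·u(20292) ⇒ δ^2 = u(15400)/u(20292).
Since u(x) = x^0.7, δ^2 = (15400/20292)^0.7 = 0.75892^0.7 = 0.82440.
Taking the square root: δ = 0.82440^(1/2) ≈ 0.908.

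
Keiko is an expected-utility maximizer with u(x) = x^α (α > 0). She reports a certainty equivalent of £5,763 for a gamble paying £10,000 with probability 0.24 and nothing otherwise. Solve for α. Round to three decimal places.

Since u(0) = 0, the lottery's EU is 0.24·10000^α.
Setting u(5763) equal to that: 5763^α = 0.24·10000^α ⇒ (5763/10000)^α = 0.24.
α = ln(0.24) / ln(5763/10000) = -1.427116/-0.551127 ≈ 2.589.

α ≈ 2.589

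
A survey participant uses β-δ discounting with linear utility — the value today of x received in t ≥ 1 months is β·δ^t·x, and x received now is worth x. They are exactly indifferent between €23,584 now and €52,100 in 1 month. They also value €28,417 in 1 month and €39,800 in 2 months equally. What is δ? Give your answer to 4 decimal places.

Both payoffs in the second observation are in the future, so β drops out: δ^1·28417 = δ^2·39800 ⇒ δ = 28417/39800 = 0.71399.

δ ≈ 0.7140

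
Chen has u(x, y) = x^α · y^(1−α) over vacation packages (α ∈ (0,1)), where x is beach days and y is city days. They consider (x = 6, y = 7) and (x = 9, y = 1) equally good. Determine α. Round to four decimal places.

Indifference: 6^α · 7^(1−α) = 9^α · 1^(1−α).
Rearrange to (6/9)^α = (1/7)^(1−α) and take logs: α·-0.4054651 = (1−α)·-1.9459101.
With A = -0.4054651 and B = -1.9459101: α·A = (1−α)·B, so α = B/(A+B) = -1.9459101/-2.3513752 ≈ 0.8276.

α ≈ 0.8276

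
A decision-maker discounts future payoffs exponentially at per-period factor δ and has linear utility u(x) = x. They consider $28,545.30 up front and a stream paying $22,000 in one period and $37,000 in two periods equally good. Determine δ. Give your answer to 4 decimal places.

δ ≈ 0.6300

Present value of the stream is 22000·δ + 37000·δ². Indifference gives 22000δ + 37000δ² = 28545.30.
So 37000δ² + 22000δ − 28545.30 = 0.
By the quadratic formula (taking the positive root), δ = (−22000 + √4708704400.00) / 74000 ≈ 0.6300.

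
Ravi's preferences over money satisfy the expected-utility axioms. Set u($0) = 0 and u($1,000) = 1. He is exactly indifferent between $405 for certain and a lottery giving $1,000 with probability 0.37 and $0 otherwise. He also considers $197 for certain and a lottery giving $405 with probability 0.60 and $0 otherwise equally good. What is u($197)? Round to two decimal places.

0.22

The first gamble pins u($405): it must equal 0.37·1 + 0.63·0 = 0.37.
Chaining: u($197) = 0.60·0.37 + 0.40·0.00 = 0.2220.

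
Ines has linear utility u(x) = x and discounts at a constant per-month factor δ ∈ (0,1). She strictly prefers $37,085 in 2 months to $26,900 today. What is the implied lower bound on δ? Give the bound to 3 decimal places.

The preference means 26900 < δ^2·37085.
Dividing by 37085: δ^2 > 0.72536. Both sides are positive, so the square root keeps the direction.
δ > (26900/37085)^(1/2) ≈ 0.852.

δ > 0.852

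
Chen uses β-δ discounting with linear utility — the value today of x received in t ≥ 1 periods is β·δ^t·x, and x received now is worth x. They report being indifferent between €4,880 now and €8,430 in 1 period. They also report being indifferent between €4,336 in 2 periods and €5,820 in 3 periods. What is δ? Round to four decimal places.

Both payoffs in the second observation are in the future, so β drops out: δ^2·4336 = δ^3·5820 ⇒ δ = 4336/5820 = 0.74502.

δ ≈ 0.7450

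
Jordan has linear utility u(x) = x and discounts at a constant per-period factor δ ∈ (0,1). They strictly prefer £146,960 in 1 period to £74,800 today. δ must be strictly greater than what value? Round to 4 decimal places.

δ > 0.5090

Under u(x) = x this choice says 74800 < δ·146960.
Dividing through by 146960 gives δ > 0.50898.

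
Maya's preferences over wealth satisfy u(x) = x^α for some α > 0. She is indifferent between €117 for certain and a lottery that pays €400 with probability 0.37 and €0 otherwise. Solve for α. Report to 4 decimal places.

Since u(0) = 0, the lottery's EU is 0.37·400^α.
Setting u(117) equal to that: 117^α = 0.37·400^α ⇒ (117/400)^α = 0.37.
α = ln(0.37) / ln(117/400) = -0.9942523/-1.2292906 ≈ 0.8088.

α ≈ 0.8088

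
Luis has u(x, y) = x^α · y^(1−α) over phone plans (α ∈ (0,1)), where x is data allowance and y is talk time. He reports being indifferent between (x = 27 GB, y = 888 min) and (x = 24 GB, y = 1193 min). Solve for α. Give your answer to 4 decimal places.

α ≈ 0.7148

Set the two utilities equal: 27^α·888^(1−α) = 24^α·1193^(1−α).
Taking logs: α·ln 27 + (1−α)·ln 888 = α·ln 24 + (1−α)·ln 1193, i.e. α·0.1177830 = (1−α)·0.2952547.
So α/(1−α) = (0.2952547)/(0.1177830) = 2.5067684, and α = 2.5067684/3.5067684 ≈ 0.7148.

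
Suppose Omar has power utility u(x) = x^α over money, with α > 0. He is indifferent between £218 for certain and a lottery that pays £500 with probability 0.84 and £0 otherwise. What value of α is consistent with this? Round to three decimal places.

α ≈ 0.210

The lottery's expected utility is 0.84·u(500) + 0.16·u(0) = 0.84·500^α (since u(0) = 0 for α > 0).
Indifference: 218^α = 0.84·500^α, so (218/500)^α = 0.84.
α = ln(0.84) / ln(218/500) = -0.174353/-0.830113 ≈ 0.210.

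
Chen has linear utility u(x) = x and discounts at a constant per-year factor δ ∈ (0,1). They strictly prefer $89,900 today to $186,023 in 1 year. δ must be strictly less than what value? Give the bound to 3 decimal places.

Under u(x) = x this choice says 89900 > δ·186023.
So δ < 89900/186023 = 0.48327.

δ < 0.483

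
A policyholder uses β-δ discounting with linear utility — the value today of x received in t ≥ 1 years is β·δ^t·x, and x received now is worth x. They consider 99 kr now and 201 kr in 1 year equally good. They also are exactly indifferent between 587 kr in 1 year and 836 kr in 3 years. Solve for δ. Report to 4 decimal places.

δ ≈ 0.8379

From the later pair, β·δ^1·587 = β·δ^3·836; dividing through, δ^2 = 587/836 = 0.70215, so δ = 0.83795.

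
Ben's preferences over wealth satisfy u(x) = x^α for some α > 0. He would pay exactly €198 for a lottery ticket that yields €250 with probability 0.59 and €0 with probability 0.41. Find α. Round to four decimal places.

α ≈ 2.2626

Since u(0) = 0, the lottery's EU is 0.59·250^α.
Equating: 198^α = 0.59·250^α, i.e. 0.7920^α = 0.59.
Take logs: α = ln 0.59 / ln(198/250) ≈ 2.262635.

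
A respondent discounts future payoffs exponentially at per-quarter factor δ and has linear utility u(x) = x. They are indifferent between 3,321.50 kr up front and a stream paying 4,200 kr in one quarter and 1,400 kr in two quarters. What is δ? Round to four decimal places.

δ ≈ 0.6500

Present value of the stream is 4200·δ + 1400·δ². Indifference gives 4200δ + 1400δ² = 3321.50.
So 1400δ² + 4200δ − 3321.50 = 0.
The positive root is δ = [−4200 + √(4200² + 4·1400·3321.50)] / (2·1400) = (−4200 + 6020.000)/2800 ≈ 0.6500.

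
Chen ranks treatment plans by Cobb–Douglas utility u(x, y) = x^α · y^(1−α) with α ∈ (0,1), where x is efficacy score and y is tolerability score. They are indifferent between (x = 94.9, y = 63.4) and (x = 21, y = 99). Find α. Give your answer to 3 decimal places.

Indifference: 94.9^α · 63.4^(1−α) = 21^α · 99^(1−α).
(94.9/21)^α = (99/63.4)^(1−α); take logs: α·ln(94.9/21) = (1−α)·ln(99/63.4), i.e. α·1.508301 = (1−α)·0.445656.
With A = 1.508301 and B = 0.445656: α·A = (1−α)·B, so α = B/(A+B) = 0.445656/1.953957 ≈ 0.228.

α ≈ 0.228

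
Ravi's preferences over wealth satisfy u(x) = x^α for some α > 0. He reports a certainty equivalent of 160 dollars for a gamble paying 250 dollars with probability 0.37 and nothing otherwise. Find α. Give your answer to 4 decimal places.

The lottery's expected utility is 0.37·u(250) + 0.63·u(0) = 0.37·250^α (since u(0) = 0 for α > 0).
Equating: 160^α = 0.37·250^α, i.e. 0.6400^α = 0.37.
Take logs: α = ln 0.37 / ln(160/250) ≈ 2.227831.

α ≈ 2.2278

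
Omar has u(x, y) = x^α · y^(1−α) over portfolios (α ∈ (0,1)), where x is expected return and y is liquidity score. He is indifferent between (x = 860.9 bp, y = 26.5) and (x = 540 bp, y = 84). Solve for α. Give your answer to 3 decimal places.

α ≈ 0.712

The Cobb–Douglas utilities coincide, so 860.9^α·26.5^(1−α) = 540^α·84^(1−α).
Rearrange to (860.9/540)^α = (84/26.5)^(1−α) and take logs: α·0.466409 = (1−α)·1.153672.
With A = 0.466409 and B = 1.153672: α·A = (1−α)·B, so α = B/(A+B) = 1.153672/1.620081 ≈ 0.712.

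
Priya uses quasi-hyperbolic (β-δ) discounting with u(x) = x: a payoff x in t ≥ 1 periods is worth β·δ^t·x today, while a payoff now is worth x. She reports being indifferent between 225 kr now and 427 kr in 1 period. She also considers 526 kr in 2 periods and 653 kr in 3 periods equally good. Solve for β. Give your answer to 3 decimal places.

From the later pair, β·δ^2·526 = β·δ^3·653; dividing through, δ = 526/653 = 0.80551.
Substituting δ into 225 = β·δ·427: β = 225/(343.954) ≈ 0.654.

β ≈ 0.654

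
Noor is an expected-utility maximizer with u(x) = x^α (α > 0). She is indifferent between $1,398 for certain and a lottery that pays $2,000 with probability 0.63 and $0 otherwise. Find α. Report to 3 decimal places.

α ≈ 1.290

Since u(0) = 0, the lottery's EU is 0.63·2000^α.
Equating: 1398^α = 0.63·2000^α, i.e. 0.6990^α = 0.63.
Taking logs: α·ln(1398/2000) = ln(0.63), so α = -0.462035 / -0.358105 ≈ 1.290.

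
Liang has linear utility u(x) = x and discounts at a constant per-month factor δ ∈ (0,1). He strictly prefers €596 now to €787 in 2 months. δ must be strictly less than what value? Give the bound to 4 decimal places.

δ < 0.8702

Comparing present values: 596 > δ^2·787.
Hence δ^2 < 596/787 = 0.75731, and x ↦ x^(1/2) is increasing on (0,∞).
δ < 0.75731^(1/2) = 0.8702.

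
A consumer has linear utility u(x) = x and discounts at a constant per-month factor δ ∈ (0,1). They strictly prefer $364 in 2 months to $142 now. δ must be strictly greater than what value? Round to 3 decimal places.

δ > 0.625

Comparing present values: 142 < δ^2·364.
Dividing by 364: δ^2 > 0.39011. Both sides are positive, so the square root keeps the direction.
δ > 0.39011^(1/2) = 0.625.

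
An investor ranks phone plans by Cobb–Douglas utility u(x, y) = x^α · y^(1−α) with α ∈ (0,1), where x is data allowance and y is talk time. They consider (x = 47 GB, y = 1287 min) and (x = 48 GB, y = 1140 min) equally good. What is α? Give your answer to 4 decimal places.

α ≈ 0.8521

Set the two utilities equal: 47^α·1287^(1−α) = 48^α·1140^(1−α).
(47/48)^α = (1140/1287)^(1−α); take logs: α·ln(47/48) = (1−α)·ln(1140/1287), i.e. α·-0.0210534 = (1−α)·-0.1212857.
With A = -0.0210534 and B = -0.1212857: α·A = (1−α)·B, so α = B/(A+B) = -0.1212857/-0.1423391 ≈ 0.8521.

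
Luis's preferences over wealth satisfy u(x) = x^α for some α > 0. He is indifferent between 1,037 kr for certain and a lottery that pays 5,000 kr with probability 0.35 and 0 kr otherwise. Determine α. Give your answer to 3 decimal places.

α ≈ 0.667

Since u(0) = 0, the lottery's EU is 0.35·5000^α.
Setting u(1037) equal to that: 1037^α = 0.35·5000^α ⇒ (1037/5000)^α = 0.35.
α = ln(0.35) / ln(1037/5000) = -1.049822/-1.573106 ≈ 0.667.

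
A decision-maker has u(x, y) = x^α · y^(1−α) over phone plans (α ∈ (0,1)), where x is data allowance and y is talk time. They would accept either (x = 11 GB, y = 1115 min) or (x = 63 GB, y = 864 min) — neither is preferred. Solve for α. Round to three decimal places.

Set the two utilities equal: 11^α·1115^(1−α) = 63^α·864^(1−α).
Taking logs: α·ln 11 + (1−α)·ln 1115 = α·ln 63 + (1−α)·ln 864, i.e. α·-1.745239 = (1−α)·-0.255037.
Thus α·(-2.000276) = -0.255037, so α = -0.255037/-2.000276 ≈ 0.128.

α ≈ 0.128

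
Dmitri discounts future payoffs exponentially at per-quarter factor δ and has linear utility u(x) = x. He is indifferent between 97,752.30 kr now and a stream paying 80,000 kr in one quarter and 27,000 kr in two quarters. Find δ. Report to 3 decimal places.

The stream is worth 80000δ + 27000δ² today, so 80000δ + 27000δ² = 97752.30.
So 27000δ² + 80000δ − 97752.30 = 0.
By the quadratic formula (taking the positive root), δ = (−80000 + √16957248400.00) / 54000 ≈ 0.930.

δ ≈ 0.930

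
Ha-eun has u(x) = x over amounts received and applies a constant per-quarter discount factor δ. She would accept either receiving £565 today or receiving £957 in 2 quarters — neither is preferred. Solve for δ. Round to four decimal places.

The payoff in 2 quarters is discounted by δ^2, so u(565) = δ^2·u(957) and δ^2 = u(565)/u(957).
With u(x) = x: δ^2 = 565/957 = 0.59039.
So δ = 0.59039^(1/2) ≈ 0.7684.

δ ≈ 0.7684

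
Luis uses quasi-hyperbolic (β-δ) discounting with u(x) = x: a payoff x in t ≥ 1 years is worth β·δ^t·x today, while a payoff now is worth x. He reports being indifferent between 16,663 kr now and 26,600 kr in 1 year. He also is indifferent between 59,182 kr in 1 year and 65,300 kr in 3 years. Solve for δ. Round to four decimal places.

From the later pair, β·δ^1·59182 = β·δ^3·65300; dividing through, δ^2 = 59182/65300 = 0.90631, so δ = 0.95200.

δ ≈ 0.9520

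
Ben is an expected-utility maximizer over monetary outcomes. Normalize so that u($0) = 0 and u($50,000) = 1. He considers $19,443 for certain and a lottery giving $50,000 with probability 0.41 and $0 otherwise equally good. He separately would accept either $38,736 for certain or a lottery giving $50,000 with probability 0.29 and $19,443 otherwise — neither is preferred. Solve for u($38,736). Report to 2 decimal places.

From the first indifference, u($19,443) = 0.41·u($50,000) + 0.59·u($0) = 0.41·1 + 0.59·0 = 0.41.
The second indifference gives u($38,736) = 0.29·u($50,000) + 0.71·u($19,443) = 0.29·1.00 + 0.71·0.41 = 0.5811.

0.58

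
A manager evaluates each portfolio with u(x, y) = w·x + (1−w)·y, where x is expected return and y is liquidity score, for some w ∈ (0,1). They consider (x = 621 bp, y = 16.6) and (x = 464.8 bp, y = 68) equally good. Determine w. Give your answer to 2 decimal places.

w = 0.25

Indifference: w·621 + (1−w)·16.6 = w·464.8 + (1−w)·68.
Collecting terms: w·156.2 = (1−w)·51.4.
Hence w = 51.4/(156.2+51.4) = 51.4/207.6 = 0.25.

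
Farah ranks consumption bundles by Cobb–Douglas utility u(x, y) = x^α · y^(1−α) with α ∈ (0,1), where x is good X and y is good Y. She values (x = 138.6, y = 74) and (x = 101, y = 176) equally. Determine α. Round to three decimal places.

Indifference: 138.6^α · 74^(1−α) = 101^α · 176^(1−α).
(138.6/101)^α = (176/74)^(1−α); take logs: α·ln(138.6/101) = (1−α)·ln(176/74), i.e. α·0.316472 = (1−α)·0.866419.
With A = 0.316472 and B = 0.866419: α·A = (1−α)·B, so α = B/(A+B) = 0.866419/1.182891 ≈ 0.732.

α ≈ 0.732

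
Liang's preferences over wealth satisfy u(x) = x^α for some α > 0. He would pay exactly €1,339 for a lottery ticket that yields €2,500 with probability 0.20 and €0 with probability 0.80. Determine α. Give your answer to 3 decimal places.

EU(lottery) = 0.20·2500^α + 0.80·0 = 0.20·2500^α.
Equating: 1339^α = 0.20·2500^α, i.e. 0.5356^α = 0.20.
Take logs: α = ln 0.20 / ln(1339/2500) ≈ 2.57771.

α ≈ 2.578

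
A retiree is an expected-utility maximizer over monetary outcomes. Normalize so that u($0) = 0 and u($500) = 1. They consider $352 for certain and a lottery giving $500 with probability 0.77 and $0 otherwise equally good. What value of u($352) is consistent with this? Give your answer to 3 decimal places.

By the standard-gamble method, u($352) is just the indifference probability on the best outcome: 0.77.

0.770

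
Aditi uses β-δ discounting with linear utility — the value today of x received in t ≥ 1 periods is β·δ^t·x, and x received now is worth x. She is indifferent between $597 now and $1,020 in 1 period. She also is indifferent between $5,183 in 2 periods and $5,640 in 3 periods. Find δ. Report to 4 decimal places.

δ ≈ 0.9190

Both payoffs in the second observation are in the future, so β drops out: δ^2·5183 = δ^3·5640 ⇒ δ = 5183/5640 = 0.91897.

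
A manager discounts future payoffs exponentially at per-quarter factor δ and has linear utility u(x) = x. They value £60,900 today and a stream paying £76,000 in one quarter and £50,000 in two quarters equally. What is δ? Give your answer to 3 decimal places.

δ ≈ 0.580

The stream is worth 76000δ + 50000δ² today, so 76000δ + 50000δ² = 60900.
Rearranged: 50000δ² + 76000δ − 60900 = 0.
By the quadratic formula (taking the positive root), δ = (−76000 + √17956000000.00) / 100000 ≈ 0.580.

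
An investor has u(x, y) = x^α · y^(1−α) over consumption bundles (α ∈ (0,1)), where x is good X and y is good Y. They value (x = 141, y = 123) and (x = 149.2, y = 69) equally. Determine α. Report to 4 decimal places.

The Cobb–Douglas utilities coincide, so 141^α·123^(1−α) = 149.2^α·69^(1−α).
Taking logs: α·ln 141 + (1−α)·ln 123 = α·ln 149.2 + (1−α)·ln 69, i.e. α·-0.0565278 = (1−α)·-0.5780779.
Thus α·(-0.6346057) = -0.5780779, so α = -0.5780779/-0.6346057 ≈ 0.9109.

α ≈ 0.9109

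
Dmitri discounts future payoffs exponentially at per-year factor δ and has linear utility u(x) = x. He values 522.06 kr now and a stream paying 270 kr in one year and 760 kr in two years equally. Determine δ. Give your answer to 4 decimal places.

The stream is worth 270δ + 760δ² today, so 270δ + 760δ² = 522.06.
That is, 760δ² + 270δ − 522.06 = 0, a quadratic in δ.
By the quadratic formula (taking the positive root), δ = (−270 + √1659962.40) / 1520 ≈ 0.6700.

δ ≈ 0.6700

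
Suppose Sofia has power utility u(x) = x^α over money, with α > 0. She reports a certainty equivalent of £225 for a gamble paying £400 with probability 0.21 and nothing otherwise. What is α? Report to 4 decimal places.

α ≈ 2.7125

Since u(0) = 0, the lottery's EU is 0.21·400^α.
Setting u(225) equal to that: 225^α = 0.21·400^α ⇒ (225/400)^α = 0.21.
Taking logs: α·ln(225/400) = ln(0.21), so α = -1.5606477 / -0.5753641 ≈ 2.7125.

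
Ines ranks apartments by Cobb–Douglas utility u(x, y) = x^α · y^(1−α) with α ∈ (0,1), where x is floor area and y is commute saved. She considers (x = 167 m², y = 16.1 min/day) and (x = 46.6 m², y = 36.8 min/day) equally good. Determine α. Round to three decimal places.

α ≈ 0.393

Indifference: 167^α · 16.1^(1−α) = 46.6^α · 36.8^(1−α).
Taking logs: α·ln 167 + (1−α)·ln 16.1 = α·ln 46.6 + (1−α)·ln 36.8, i.e. α·1.276393 = (1−α)·0.826679.
So α/(1−α) = (0.826679)/(1.276393) = 0.647668, and α = 0.647668/1.647668 ≈ 0.393.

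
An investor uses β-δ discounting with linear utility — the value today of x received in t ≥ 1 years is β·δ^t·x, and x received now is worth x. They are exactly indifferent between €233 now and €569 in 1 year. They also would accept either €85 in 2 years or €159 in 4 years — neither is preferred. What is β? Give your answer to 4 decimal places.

β ≈ 0.5601

Both payoffs in the second observation are in the future, so β drops out: δ^2·85 = δ^4·159 ⇒ δ^2 = 85/159 = 0.53459, so δ = 0.73116.
The first indifference: 233 = β·δ·569, so β = 233/(δ·569) = 233/(0.73116·569) ≈ 0.5601.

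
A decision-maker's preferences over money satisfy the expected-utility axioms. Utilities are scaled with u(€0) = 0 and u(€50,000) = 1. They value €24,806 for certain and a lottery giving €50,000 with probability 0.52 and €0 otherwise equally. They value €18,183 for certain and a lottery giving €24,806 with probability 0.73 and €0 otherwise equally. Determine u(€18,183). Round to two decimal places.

First, u(€24,806) = 0.52·u(€50,000) + 0.48·u(€0) = 0.52.
Chaining: u(€18,183) = 0.73·0.52 + 0.27·0.00 = 0.3796.

0.38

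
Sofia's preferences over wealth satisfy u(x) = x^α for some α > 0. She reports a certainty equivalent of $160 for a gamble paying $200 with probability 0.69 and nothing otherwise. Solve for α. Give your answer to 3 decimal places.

α ≈ 1.663

The lottery's expected utility is 0.69·u(200) + 0.31·u(0) = 0.69·200^α (since u(0) = 0 for α > 0).
Equating: 160^α = 0.69·200^α, i.e. 0.8000^α = 0.69.
α = ln(0.69) / ln(160/200) = -0.371064/-0.223144 ≈ 1.663.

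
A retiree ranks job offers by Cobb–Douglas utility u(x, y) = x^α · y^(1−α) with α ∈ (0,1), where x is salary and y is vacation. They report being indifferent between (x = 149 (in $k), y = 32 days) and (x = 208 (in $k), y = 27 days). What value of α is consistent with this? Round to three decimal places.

Set the two utilities equal: 149^α·32^(1−α) = 208^α·27^(1−α).
(149/208)^α = (27/32)^(1−α); take logs: α·ln(149/208) = (1−α)·ln(27/32), i.e. α·-0.333592 = (1−α)·-0.169899.
With A = -0.333592 and B = -0.169899: α·A = (1−α)·B, so α = B/(A+B) = -0.169899/-0.503491 ≈ 0.337.

α ≈ 0.337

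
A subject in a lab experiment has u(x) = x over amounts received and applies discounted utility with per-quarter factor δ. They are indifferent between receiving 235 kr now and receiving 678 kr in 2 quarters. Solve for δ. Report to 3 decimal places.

δ ≈ 0.589

Indifference means u(235) = δ^2 · u(678), so δ^2 = u(235)/u(678).
With u(x) = x: δ^2 = 235/678 = 0.34661.
Hence δ = (0.34661)^(1/2) = 0.58873.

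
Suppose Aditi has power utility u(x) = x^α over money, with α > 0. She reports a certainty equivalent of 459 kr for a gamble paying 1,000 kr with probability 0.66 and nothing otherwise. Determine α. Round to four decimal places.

Since u(0) = 0, the lottery's EU is 0.66·1000^α.
Setting u(459) equal to that: 459^α = 0.66·1000^α ⇒ (459/1000)^α = 0.66.
α = ln(0.66) / ln(459/1000) = -0.4155154/-0.7787051 ≈ 0.5336.

α ≈ 0.5336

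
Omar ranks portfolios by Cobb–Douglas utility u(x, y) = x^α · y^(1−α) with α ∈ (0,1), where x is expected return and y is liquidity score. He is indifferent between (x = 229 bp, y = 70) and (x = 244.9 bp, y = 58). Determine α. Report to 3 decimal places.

Set the two utilities equal: 229^α·70^(1−α) = 244.9^α·58^(1−α).
Rearrange to (229/244.9)^α = (58/70)^(1−α) and take logs: α·-0.067128 = (1−α)·-0.188052.
So α/(1−α) = (-0.188052)/(-0.067128) = 2.801394, and α = 2.801394/3.801394 ≈ 0.737.

α ≈ 0.737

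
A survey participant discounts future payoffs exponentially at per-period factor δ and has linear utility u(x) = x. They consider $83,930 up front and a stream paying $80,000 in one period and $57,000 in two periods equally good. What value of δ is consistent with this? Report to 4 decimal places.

Present value of the stream is 80000·δ + 57000·δ². Indifference gives 80000δ + 57000δ² = 83930.
That is, 57000δ² + 80000δ − 83930 = 0, a quadratic in δ.
The positive root is δ = [−80000 + √(80000² + 4·57000·83930)] / (2·57000) = (−80000 + 159800.000)/114000 ≈ 0.7000.

δ ≈ 0.7000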